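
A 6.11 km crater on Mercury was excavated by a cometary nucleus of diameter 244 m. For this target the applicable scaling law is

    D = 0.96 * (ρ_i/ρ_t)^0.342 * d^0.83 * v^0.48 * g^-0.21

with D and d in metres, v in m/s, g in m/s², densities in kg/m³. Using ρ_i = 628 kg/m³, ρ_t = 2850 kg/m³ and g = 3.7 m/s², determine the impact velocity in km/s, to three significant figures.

Rearranging for v: v = [D / (0.96 · (628/2850)^0.342 · 244^0.83 · 3.7^-0.21)]^(1/0.48).
D = 6110 m.
(628/2850)^0.342 = 0.5961
244^0.83 = 95.84
3.7^-0.21 = 0.7598
Denominator = 0.96 × 0.5961 × 95.84 × 0.7598 = 41.67
D / 41.67 = 6110 / 41.67 = 146.6
v = 146.6^(1/0.48) = 146.6^2.0833 = 32562 m/s

v ≈ 32.6 km/s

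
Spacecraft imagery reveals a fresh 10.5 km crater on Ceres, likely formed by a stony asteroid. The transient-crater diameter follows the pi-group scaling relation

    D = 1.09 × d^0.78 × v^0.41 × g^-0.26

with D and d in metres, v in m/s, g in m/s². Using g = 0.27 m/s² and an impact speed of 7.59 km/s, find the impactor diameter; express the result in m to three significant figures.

Rearranging for d: d = [D / (1.09 · 7590^0.41 · 0.27^-0.26)]^(1/0.78).
D = 10500 m.
7590^0.41 = 38.99
0.27^-0.26 = 1.406
Denominator = 1.09 × 38.99 × 1.406 = 59.75
D / 59.75 = 10500 / 59.75 = 175.7
d = 175.7^(1/0.78) = 175.7^1.2821 = 755.1 m

d ≈ 755 m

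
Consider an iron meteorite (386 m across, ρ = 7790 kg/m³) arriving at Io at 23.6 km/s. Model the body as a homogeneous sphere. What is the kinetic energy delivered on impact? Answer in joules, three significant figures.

v = 23600 m/s.
Mass m = (π/6) ρ d³ = (π/6) × 7790 × (386)³ = 2.346 × 10^11 kg
E = ½ m v² = 0.5 × 2.346 × 10^11 × (23600)² = 6.533 × 10^19 J

E ≈ 6.53 × 10^19 J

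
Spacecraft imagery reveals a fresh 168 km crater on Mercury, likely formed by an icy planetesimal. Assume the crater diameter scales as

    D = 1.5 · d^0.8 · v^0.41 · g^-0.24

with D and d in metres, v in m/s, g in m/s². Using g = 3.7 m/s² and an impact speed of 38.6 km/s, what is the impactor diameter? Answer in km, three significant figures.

Rearranging for d: d = [D / (1.5 · 38600^0.41 · 3.7^-0.24)]^(1/0.8).
D = 168000 m.
38600^0.41 = 75.95
3.7^-0.24 = 0.7305
Denominator = 1.5 × 75.95 × 0.7305 = 83.22
D / 83.22 = 168000 / 83.22 = 2019
d = 2019^(1/0.8) = 2019^1.25 = 13534 m

d ≈ 13.5 km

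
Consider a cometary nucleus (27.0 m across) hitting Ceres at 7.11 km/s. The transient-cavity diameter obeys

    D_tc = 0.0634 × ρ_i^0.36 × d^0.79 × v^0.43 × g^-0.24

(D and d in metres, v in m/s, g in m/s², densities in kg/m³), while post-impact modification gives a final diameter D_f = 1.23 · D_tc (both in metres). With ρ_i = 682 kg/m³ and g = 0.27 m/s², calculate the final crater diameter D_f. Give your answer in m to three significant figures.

D_f ≈ 685 m

v = 7110 m/s.
ρ_i^0.36 = 682^0.36 = 10.48
d^0.79 = 27^0.79 = 13.51
v^0.43 = 7110^0.43 = 45.32
g^-0.24 = 0.27^-0.24 = 1.369
D_tc = 0.0634 × 10.48 × 13.51 × 45.32 × 1.369 = 556.9 m
D_f = 1.23 × 556.9 = 685.0 m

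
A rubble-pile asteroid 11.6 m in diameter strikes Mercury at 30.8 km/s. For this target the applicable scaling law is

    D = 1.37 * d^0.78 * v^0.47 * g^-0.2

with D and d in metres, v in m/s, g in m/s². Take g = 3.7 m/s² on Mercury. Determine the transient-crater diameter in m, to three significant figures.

D ≈ 918 m

In SI units: v = 30800 m/s.
d^0.78 = 11.6^0.78 = 6.765
v^0.47 = 30800^0.47 = 128.7
g^-0.2 = 3.7^-0.2 = 0.7698
D = 1.37 × 6.765 × 128.7 × 0.7698 = 918.2 m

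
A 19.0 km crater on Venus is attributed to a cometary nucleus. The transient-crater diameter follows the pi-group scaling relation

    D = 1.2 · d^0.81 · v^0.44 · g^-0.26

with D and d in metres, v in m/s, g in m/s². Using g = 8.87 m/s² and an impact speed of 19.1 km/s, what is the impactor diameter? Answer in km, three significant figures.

Rearranging for d: d = [D / (1.2 · 19100^0.44 · 8.87^-0.26)]^(1/0.81).
D = 19000 m.
19100^0.44 = 76.50
8.87^-0.26 = 0.5669
Denominator = 1.2 × 76.50 × 0.5669 = 52.04
D / 52.04 = 19000 / 52.04 = 365.1
d = 365.1^(1/0.81) = 365.1^1.2346 = 1457 m

d ≈ 1.46 km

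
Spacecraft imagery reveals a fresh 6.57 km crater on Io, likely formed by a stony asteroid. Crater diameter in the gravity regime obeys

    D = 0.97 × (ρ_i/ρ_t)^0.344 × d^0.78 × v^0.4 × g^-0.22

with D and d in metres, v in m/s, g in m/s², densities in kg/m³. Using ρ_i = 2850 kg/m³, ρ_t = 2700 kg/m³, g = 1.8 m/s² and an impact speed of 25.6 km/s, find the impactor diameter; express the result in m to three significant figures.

Rearranging for d: d = [D / (0.97 · (2850/2700)^0.344 · 25600^0.4 · 1.8^-0.22)]^(1/0.78).
D = 6570 m.
(2850/2700)^0.344 = 1.019
25600^0.4 = 57.98
1.8^-0.22 = 0.8787
Denominator = 0.97 × 1.019 × 57.98 × 0.8787 = 50.36
D / 50.36 = 6570 / 50.36 = 130.5
d = 130.5^(1/0.78) = 130.5^1.2821 = 515.7 m

d ≈ 516 m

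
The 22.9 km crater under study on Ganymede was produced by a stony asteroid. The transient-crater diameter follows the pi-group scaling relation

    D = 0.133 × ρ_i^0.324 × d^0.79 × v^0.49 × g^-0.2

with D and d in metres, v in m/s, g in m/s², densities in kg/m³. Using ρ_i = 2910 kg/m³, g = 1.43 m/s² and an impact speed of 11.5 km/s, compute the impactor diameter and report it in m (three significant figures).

d ≈ 534 m

Rearranging for d: d = [D / (0.133 · 2910^0.324 · 11500^0.49 · 1.43^-0.2)]^(1/0.79).
D = 22900 m.
2910^0.324 = 13.25
11500^0.49 = 97.67
1.43^-0.2 = 0.9310
Denominator = 0.133 × 13.25 × 97.67 × 0.9310 = 160.2
D / 160.2 = 22900 / 160.2 = 142.9
d = 142.9^(1/0.79) = 142.9^1.2658 = 534.4 m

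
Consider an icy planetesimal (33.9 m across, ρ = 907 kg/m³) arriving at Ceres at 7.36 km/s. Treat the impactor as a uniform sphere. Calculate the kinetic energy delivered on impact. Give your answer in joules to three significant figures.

v = 7360 m/s.
Mass m = (π/6) ρ d³ = (π/6) × 907 × (33.9)³ = 1.850 × 10^7 kg
E = ½ m v² = 0.5 × 1.850 × 10^7 × (7360)² = 5.011 × 10^14 J

E ≈ 5.01 × 10^14 J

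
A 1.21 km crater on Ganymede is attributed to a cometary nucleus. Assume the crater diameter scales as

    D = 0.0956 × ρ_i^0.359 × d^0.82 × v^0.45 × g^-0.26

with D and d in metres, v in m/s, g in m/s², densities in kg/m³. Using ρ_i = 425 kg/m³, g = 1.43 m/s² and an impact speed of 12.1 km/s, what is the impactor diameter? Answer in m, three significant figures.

d ≈ 45.8 m

Rearranging for d: d = [D / (0.0956 · 425^0.359 · 12100^0.45 · 1.43^-0.26)]^(1/0.82).
D = 1210 m.
425^0.359 = 8.782
12100^0.45 = 68.75
1.43^-0.26 = 0.9112
Denominator = 0.0956 × 8.782 × 68.75 × 0.9112 = 52.59
D / 52.59 = 1210 / 52.59 = 23.01
d = 23.01^(1/0.82) = 23.01^1.2195 = 45.80 m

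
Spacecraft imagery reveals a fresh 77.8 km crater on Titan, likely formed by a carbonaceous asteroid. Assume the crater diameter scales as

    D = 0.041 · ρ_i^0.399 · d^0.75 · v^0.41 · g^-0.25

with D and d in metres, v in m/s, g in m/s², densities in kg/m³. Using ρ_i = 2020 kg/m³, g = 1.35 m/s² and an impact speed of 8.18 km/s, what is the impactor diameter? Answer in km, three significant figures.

d ≈ 32.9 km

Rearranging for d: d = [D / (0.041 · 2020^0.399 · 8180^0.41 · 1.35^-0.25)]^(1/0.75).
D = 77800 m.
2020^0.399 = 20.84
8180^0.41 = 40.20
1.35^-0.25 = 0.9277
Denominator = 0.041 × 20.84 × 40.20 × 0.9277 = 31.87
D / 31.87 = 77800 / 31.87 = 2441
d = 2441^(1/0.75) = 2441^1.3333 = 32858 m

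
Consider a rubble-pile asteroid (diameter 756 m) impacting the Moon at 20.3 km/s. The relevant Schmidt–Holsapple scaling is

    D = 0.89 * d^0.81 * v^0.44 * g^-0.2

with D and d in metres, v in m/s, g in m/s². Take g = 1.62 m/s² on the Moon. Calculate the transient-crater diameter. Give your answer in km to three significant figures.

D ≈ 13.6 km

In SI units: v = 20300 m/s.
d^0.81 = 756^0.81 = 214.6
v^0.44 = 20300^0.44 = 78.58
g^-0.2 = 1.62^-0.2 = 0.9080
D = 0.89 × 214.6 × 78.58 × 0.9080 = 13628 m
   = 13.63 km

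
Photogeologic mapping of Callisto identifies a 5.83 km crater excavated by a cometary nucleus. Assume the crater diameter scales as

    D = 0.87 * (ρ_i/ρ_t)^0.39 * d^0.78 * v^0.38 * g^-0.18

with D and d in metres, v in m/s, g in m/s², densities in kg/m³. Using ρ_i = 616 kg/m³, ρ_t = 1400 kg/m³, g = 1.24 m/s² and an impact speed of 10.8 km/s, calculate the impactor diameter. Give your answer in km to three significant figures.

d ≈ 1.38 km

Rearranging for d: d = [D / (0.87 · (616/1400)^0.39 · 10800^0.38 · 1.24^-0.18)]^(1/0.78).
D = 5830 m.
(616/1400)^0.39 = 0.7260
10800^0.38 = 34.10
1.24^-0.18 = 0.9620
Denominator = 0.87 × 0.7260 × 34.10 × 0.9620 = 20.72
D / 20.72 = 5830 / 20.72 = 281.4
d = 281.4^(1/0.78) = 281.4^1.2821 = 1381 m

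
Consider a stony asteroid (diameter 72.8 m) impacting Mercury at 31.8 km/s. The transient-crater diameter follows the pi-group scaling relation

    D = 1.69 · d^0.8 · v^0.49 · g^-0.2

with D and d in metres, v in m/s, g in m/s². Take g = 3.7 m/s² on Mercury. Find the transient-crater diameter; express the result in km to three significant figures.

In SI units: v = 31800 m/s.
d^0.8 = 72.8^0.8 = 30.88
v^0.49 = 31800^0.49 = 160.8
g^-0.2 = 3.7^-0.2 = 0.7698
D = 1.69 × 30.88 × 160.8 × 0.7698 = 6460 m
   = 6.460 km

D ≈ 6.46 km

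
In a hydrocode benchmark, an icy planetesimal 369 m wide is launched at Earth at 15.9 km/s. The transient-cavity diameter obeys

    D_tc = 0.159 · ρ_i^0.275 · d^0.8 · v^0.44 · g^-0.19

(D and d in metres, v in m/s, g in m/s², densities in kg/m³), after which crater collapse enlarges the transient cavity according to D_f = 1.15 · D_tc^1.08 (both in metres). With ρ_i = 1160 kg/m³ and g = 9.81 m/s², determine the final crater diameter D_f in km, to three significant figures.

D_f ≈ 13.2 km

v = 15900 m/s.
ρ_i^0.275 = 1160^0.275 = 6.962
d^0.8 = 369^0.8 = 113.1
v^0.44 = 15900^0.44 = 70.57
g^-0.19 = 9.81^-0.19 = 0.6480
D_tc = 0.159 × 6.962 × 113.1 × 70.57 × 0.6480 = 5725 m
D_f = 1.15 × (5725)^1.08 = 13155 m
     = 13.16 km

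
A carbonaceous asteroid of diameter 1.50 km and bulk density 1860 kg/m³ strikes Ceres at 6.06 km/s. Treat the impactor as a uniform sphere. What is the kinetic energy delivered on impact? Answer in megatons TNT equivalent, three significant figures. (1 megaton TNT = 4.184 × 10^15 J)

d = 1500 m; v = 6060 m/s.
Mass m = (π/6) ρ d³ = (π/6) × 1860 × (1500)³ = 3.287 × 10^12 kg
E = ½ m v² = 0.5 × 3.287 × 10^12 × (6060)² = 6.036 × 10^19 J
   = 6.036 × 10^19 / 4.184×10^15 = 14426 Mt

E ≈ 14400 Mt TNT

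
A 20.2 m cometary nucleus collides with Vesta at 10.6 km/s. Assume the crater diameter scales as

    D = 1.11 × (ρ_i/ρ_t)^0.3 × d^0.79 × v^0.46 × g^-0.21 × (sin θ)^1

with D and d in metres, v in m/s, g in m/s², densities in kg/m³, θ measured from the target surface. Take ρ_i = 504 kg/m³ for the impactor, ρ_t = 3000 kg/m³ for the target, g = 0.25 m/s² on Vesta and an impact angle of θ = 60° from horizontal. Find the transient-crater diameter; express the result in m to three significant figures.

In SI units: v = 10600 m/s.
(ρ_i/ρ_t)^0.3 = (504/3000)^0.3 = 0.5856
d^0.79 = 20.2^0.79 = 10.75
v^0.46 = 10600^0.46 = 71.06
g^-0.21 = 0.25^-0.21 = 1.338
(sin 60°)^1 = 0.8660^1 = 0.8660
D = 1.11 × 0.5856 × 10.75 × 71.06 × 1.338 × 0.8660 = 575.3 m

D ≈ 575 m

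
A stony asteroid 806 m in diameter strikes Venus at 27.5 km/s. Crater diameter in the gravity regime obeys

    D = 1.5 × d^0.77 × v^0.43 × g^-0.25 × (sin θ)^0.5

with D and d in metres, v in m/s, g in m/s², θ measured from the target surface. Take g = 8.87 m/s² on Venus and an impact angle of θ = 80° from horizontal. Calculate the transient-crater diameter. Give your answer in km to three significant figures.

In SI units: v = 27500 m/s.
d^0.77 = 806^0.77 = 172.9
v^0.43 = 27500^0.43 = 81.08
g^-0.25 = 8.87^-0.25 = 0.5795
(sin 80°)^0.5 = 0.9848^0.5 = 0.9924
D = 1.5 × 172.9 × 81.08 × 0.5795 × 0.9924 = 12093 m
   = 12.09 km

D ≈ 12.1 km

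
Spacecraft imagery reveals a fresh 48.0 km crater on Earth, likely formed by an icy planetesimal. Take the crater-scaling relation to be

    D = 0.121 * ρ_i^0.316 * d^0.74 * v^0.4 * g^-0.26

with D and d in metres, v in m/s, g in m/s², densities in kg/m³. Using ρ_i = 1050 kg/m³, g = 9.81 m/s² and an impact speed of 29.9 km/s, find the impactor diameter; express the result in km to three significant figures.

Rearranging for d: d = [D / (0.121 · 1050^0.316 · 29900^0.4 · 9.81^-0.26)]^(1/0.74).
D = 48000 m.
1050^0.316 = 9.009
29900^0.4 = 61.70
9.81^-0.26 = 0.5523
Denominator = 0.121 × 9.009 × 61.70 × 0.5523 = 37.15
D / 37.15 = 48000 / 37.15 = 1292
d = 1292^(1/0.74) = 1292^1.3514 = 16016 m

d ≈ 16.0 km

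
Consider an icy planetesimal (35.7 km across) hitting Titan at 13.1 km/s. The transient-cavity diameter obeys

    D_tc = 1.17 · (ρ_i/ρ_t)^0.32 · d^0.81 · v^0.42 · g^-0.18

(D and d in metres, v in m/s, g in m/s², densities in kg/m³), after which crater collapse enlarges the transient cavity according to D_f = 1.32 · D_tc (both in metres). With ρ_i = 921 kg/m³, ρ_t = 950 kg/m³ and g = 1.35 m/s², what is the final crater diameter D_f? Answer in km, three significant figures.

In SI: d = 35700 m, v = 13100 m/s.
(ρ_i/ρ_t)^0.32 = (921/950)^0.32 = 0.9901
d^0.81 = 35700^0.81 = 4871
v^0.42 = 13100^0.42 = 53.61
g^-0.18 = 1.35^-0.18 = 0.9474
D_tc = 1.17 × 0.9901 × 4871 × 53.61 × 0.9474 = 2.866 × 10^5 m
D_f = 1.32 × 2.866 × 10^5 = 3.783 × 10^5 m
     = 378.3 km

D_f ≈ 378 km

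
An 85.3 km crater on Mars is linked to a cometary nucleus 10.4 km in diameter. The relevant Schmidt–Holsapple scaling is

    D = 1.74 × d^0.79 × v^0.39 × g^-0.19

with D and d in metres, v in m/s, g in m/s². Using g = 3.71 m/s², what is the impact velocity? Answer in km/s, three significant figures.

Rearranging for v: v = [D / (1.74 · 10400^0.79 · 3.71^-0.19)]^(1/0.39).
D = 85300 m.
10400^0.79 = 1491
3.71^-0.19 = 0.7795
Denominator = 1.74 × 1491 × 0.7795 = 2022
D / 2022 = 85300 / 2022 = 42.19
v = 42.19^(1/0.39) = 42.19^2.5641 = 14696 m/s

v ≈ 14.7 km/s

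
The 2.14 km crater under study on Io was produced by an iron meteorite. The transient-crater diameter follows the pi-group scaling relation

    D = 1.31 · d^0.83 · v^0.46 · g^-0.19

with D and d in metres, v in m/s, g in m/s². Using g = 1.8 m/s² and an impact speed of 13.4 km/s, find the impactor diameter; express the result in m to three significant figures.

d ≈ 43.9 m

Rearranging for d: d = [D / (1.31 · 13400^0.46 · 1.8^-0.19)]^(1/0.83).
D = 2140 m.
13400^0.46 = 79.15
1.8^-0.19 = 0.8943
Denominator = 1.31 × 79.15 × 0.8943 = 92.73
D / 92.73 = 2140 / 92.73 = 23.08
d = 23.08^(1/0.83) = 23.08^1.2048 = 43.90 m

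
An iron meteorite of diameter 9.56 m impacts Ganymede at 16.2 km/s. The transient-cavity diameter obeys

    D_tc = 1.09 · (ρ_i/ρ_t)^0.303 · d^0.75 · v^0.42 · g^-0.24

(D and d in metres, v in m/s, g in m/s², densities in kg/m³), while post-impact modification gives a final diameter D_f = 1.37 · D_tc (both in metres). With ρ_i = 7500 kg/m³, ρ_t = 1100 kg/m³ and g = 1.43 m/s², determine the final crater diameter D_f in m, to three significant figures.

D_f ≈ 781 m

v = 16200 m/s.
(ρ_i/ρ_t)^0.303 = (7500/1100)^0.303 = 1.789
d^0.75 = 9.56^0.75 = 5.437
v^0.42 = 16200^0.42 = 58.61
g^-0.24 = 1.43^-0.24 = 0.9177
D_tc = 1.09 × 1.789 × 5.437 × 58.61 × 0.9177 = 570.3 m
D_f = 1.37 × 570.3 = 781.3 m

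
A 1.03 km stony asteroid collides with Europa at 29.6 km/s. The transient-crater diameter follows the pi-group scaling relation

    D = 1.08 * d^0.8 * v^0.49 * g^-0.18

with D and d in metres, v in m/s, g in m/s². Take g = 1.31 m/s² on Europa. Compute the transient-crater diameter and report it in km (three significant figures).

In SI units: d = 1030 m, v = 29600 m/s.
d^0.8 = 1030^0.8 = 257.2
v^0.49 = 29600^0.49 = 155.2
g^-0.18 = 1.31^-0.18 = 0.9526
D = 1.08 × 257.2 × 155.2 × 0.9526 = 41067 m
   = 41.07 km

D ≈ 41.1 km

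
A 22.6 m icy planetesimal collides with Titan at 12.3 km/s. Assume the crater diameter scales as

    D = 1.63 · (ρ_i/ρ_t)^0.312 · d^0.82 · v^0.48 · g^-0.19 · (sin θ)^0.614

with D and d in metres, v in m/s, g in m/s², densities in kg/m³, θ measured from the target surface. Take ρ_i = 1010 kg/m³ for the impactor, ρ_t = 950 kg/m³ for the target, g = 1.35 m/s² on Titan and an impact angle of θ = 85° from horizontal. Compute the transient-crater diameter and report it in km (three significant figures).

In SI units: v = 12300 m/s.
(ρ_i/ρ_t)^0.312 = (1010/950)^0.312 = 1.019
d^0.82 = 22.6^0.82 = 12.89
v^0.48 = 12300^0.48 = 91.87
g^-0.19 = 1.35^-0.19 = 0.9446
(sin 85°)^0.614 = 0.9962^0.614 = 0.9977
D = 1.63 × 1.019 × 12.89 × 91.87 × 0.9446 × 0.9977 = 1854 m
   = 1.854 km

D ≈ 1.85 km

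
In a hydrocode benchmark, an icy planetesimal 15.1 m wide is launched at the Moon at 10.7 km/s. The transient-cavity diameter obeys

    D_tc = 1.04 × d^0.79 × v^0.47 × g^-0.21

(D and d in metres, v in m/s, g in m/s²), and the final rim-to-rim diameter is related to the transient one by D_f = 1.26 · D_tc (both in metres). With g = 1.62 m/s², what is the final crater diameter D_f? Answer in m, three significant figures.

D_f ≈ 792 m

v = 10700 m/s.
d^0.79 = 15.1^0.79 = 8.539
v^0.47 = 10700^0.47 = 78.31
g^-0.21 = 1.62^-0.21 = 0.9037
D_tc = 1.04 × 8.539 × 78.31 × 0.9037 = 628.5 m
D_f = 1.26 × 628.5 = 791.9 m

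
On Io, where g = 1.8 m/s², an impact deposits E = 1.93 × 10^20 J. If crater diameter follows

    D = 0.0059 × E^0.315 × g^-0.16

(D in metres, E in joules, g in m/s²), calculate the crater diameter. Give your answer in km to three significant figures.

D ≈ 13.2 km

E^0.315 = (1.93 × 10^20)^0.315 = 2.454 × 10^6
g^-0.16 = 1.8^-0.16 = 0.9102
D = 0.0059 × 2.454 × 10^6 × 0.9102 = 13178 m
   = 13.18 km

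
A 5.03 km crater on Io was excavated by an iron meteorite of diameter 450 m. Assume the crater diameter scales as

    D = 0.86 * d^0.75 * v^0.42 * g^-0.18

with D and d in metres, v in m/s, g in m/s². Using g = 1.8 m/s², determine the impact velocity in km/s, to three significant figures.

v ≈ 21.9 km/s

Rearranging for v: v = [D / (0.86 · 450^0.75 · 1.8^-0.18)]^(1/0.42).
D = 5030 m.
450^0.75 = 97.70
1.8^-0.18 = 0.8996
Denominator = 0.86 × 97.70 × 0.8996 = 75.59
D / 75.59 = 5030 / 75.59 = 66.54
v = 66.54^(1/0.42) = 66.54^2.381 = 21916 m/s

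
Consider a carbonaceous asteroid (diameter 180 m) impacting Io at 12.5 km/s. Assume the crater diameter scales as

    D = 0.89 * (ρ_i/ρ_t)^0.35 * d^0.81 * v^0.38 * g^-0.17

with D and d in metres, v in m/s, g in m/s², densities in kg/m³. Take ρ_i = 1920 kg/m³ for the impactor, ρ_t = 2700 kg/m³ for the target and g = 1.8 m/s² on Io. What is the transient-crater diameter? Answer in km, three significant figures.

In SI units: v = 12500 m/s.
(ρ_i/ρ_t)^0.35 = (1920/2700)^0.35 = 0.8875
d^0.81 = 180^0.81 = 67.11
v^0.38 = 12500^0.38 = 36.04
g^-0.17 = 1.8^-0.17 = 0.9049
D = 0.89 × 0.8875 × 67.11 × 36.04 × 0.9049 = 1729 m
   = 1.729 km

D ≈ 1.73 km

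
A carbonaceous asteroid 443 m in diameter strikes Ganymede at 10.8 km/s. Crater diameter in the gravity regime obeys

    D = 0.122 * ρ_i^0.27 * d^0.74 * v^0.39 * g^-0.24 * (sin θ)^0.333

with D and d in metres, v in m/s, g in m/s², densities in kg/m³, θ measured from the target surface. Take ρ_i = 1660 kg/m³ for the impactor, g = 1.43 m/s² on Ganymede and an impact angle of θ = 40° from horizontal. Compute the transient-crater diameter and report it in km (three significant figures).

D ≈ 2.43 km

In SI units: v = 10800 m/s.
ρ_i^0.27 = 1660^0.27 = 7.403
d^0.74 = 443^0.74 = 90.85
v^0.39 = 10800^0.39 = 37.41
g^-0.24 = 1.43^-0.24 = 0.9177
(sin 40°)^0.333 = 0.6428^0.333 = 0.8632
D = 0.122 × 7.403 × 90.85 × 37.41 × 0.9177 × 0.8632 = 2432 m
   = 2.432 km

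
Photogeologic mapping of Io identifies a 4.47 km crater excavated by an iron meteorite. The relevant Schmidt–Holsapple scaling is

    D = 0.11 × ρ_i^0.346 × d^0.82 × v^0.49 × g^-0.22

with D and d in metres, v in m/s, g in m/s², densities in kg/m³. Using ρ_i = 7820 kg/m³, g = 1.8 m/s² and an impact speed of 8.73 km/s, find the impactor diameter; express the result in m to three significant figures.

Rearranging for d: d = [D / (0.11 · 7820^0.346 · 8730^0.49 · 1.8^-0.22)]^(1/0.82).
D = 4470 m.
7820^0.346 = 22.24
8730^0.49 = 85.33
1.8^-0.22 = 0.8787
Denominator = 0.11 × 22.24 × 85.33 × 0.8787 = 183.4
D / 183.4 = 4470 / 183.4 = 24.37
d = 24.37^(1/0.82) = 24.37^1.2195 = 49.12 m

d ≈ 49.1 m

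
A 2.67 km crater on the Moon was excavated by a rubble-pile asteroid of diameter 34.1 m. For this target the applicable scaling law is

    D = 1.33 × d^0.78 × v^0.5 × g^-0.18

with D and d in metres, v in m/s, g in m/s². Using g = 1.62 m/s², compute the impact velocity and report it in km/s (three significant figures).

v ≈ 19.5 km/s

Rearranging for v: v = [D / (1.33 · 34.1^0.78 · 1.62^-0.18)]^(1/0.5).
D = 2670 m.
34.1^0.78 = 15.69
1.62^-0.18 = 0.9168
Denominator = 1.33 × 15.69 × 0.9168 = 19.13
D / 19.13 = 2670 / 19.13 = 139.6
v = 139.6^(1/0.5) = 139.6^2 = 19488 m/s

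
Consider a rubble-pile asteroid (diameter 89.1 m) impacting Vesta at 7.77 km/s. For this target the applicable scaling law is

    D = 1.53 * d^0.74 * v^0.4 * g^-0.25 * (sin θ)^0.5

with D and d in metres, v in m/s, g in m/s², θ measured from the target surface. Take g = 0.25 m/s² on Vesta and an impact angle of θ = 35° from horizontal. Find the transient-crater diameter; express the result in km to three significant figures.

D ≈ 1.64 km

In SI units: v = 7770 m/s.
d^0.74 = 89.1^0.74 = 27.73
v^0.4 = 7770^0.4 = 35.99
g^-0.25 = 0.25^-0.25 = 1.414
(sin 35°)^0.5 = 0.5736^0.5 = 0.7574
D = 1.53 × 27.73 × 35.99 × 1.414 × 0.7574 = 1635 m
   = 1.635 km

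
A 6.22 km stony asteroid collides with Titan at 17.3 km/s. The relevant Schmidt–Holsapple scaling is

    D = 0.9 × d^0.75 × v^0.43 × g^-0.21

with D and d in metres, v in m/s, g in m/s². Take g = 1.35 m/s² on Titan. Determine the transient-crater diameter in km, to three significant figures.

D ≈ 39.3 km

In SI units: d = 6220 m, v = 17300 m/s.
d^0.75 = 6220^0.75 = 700.4
v^0.43 = 17300^0.43 = 66.43
g^-0.21 = 1.35^-0.21 = 0.9389
D = 0.9 × 700.4 × 66.43 × 0.9389 = 39316 m
   = 39.32 km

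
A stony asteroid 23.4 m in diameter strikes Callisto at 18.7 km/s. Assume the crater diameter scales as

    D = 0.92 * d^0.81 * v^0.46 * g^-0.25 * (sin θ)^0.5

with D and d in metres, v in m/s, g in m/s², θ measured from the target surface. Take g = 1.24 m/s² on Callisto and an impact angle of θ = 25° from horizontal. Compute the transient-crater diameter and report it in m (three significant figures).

In SI units: v = 18700 m/s.
d^0.81 = 23.4^0.81 = 12.85
v^0.46 = 18700^0.46 = 92.27
g^-0.25 = 1.24^-0.25 = 0.9476
(sin 25°)^0.5 = 0.4226^0.5 = 0.6501
D = 0.92 × 12.85 × 92.27 × 0.9476 × 0.6501 = 672.0 m

D ≈ 672 m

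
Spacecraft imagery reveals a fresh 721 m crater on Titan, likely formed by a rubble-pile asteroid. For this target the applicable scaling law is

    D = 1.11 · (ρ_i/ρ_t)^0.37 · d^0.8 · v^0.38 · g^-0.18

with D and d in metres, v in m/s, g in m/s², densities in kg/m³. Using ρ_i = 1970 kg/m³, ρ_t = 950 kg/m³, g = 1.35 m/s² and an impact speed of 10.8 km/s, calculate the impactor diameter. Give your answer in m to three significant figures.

d ≈ 30.4 m

Rearranging for d: d = [D / (1.11 · (1970/950)^0.37 · 10800^0.38 · 1.35^-0.18)]^(1/0.8).
(1970/950)^0.37 = 1.310
10800^0.38 = 34.10
1.35^-0.18 = 0.9474
Denominator = 1.11 × 1.310 × 34.10 × 0.9474 = 46.98
D / 46.98 = 721 / 46.98 = 15.35
d = 15.35^(1/0.8) = 15.35^1.25 = 30.38 m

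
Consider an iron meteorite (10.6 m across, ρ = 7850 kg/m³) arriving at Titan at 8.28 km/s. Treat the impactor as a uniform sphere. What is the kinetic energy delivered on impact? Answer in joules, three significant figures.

v = 8280 m/s.
Mass m = (π/6) ρ d³ = (π/6) × 7850 × (10.6)³ = 4.895 × 10^6 kg
E = ½ m v² = 0.5 × 4.895 × 10^6 × (8280)² = 1.678 × 10^14 J

E ≈ 1.68 × 10^14 J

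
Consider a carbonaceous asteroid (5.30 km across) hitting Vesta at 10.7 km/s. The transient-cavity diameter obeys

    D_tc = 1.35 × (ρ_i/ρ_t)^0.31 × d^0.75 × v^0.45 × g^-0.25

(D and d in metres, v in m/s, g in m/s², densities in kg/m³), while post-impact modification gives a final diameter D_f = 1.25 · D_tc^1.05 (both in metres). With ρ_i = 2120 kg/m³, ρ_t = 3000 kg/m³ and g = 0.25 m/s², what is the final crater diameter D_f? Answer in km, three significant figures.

In SI: d = 5300 m, v = 10700 m/s.
(ρ_i/ρ_t)^0.31 = (2120/3000)^0.31 = 0.8980
d^0.75 = 5300^0.75 = 621.2
v^0.45 = 10700^0.45 = 65.05
g^-0.25 = 0.25^-0.25 = 1.414
D_tc = 1.35 × 0.8980 × 621.2 × 65.05 × 1.414 = 69270 m
D_f = 1.25 × (69270)^1.05 = 1.512 × 10^5 m
     = 151.2 km

D_f ≈ 151 km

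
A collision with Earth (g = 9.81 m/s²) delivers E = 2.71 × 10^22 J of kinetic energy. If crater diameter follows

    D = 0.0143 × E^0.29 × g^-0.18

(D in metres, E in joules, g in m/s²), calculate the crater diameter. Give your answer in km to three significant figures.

D ≈ 30.4 km

E^0.29 = (2.71 × 10^22)^0.29 = 3.203 × 10^6
g^-0.18 = 9.81^-0.18 = 0.6630
D = 0.0143 × 3.203 × 10^6 × 0.6630 = 30367 m
   = 30.37 km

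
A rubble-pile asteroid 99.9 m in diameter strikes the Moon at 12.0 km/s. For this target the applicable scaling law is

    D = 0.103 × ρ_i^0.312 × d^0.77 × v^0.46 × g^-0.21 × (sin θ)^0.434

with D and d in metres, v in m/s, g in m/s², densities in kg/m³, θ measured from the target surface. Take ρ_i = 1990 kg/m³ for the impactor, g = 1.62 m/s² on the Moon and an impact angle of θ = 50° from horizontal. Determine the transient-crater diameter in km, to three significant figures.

In SI units: v = 12000 m/s.
ρ_i^0.312 = 1990^0.312 = 10.70
d^0.77 = 99.9^0.77 = 34.65
v^0.46 = 12000^0.46 = 75.24
g^-0.21 = 1.62^-0.21 = 0.9037
(sin 50°)^0.434 = 0.7660^0.434 = 0.8907
D = 0.103 × 10.70 × 34.65 × 75.24 × 0.9037 × 0.8907 = 2313 m
   = 2.313 km

D ≈ 2.31 km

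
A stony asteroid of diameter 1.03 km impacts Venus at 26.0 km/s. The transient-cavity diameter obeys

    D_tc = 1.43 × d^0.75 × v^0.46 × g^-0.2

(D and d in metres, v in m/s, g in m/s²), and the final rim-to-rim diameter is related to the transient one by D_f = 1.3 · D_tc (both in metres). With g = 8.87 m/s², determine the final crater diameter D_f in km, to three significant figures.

D_f ≈ 23.5 km

In SI: d = 1030 m, v = 26000 m/s.
d^0.75 = 1030^0.75 = 181.8
v^0.46 = 26000^0.46 = 107.4
g^-0.2 = 8.87^-0.2 = 0.6463
D_tc = 1.43 × 181.8 × 107.4 × 0.6463 = 18050 m
D_f = 1.3 × 18050 = 23465 m
     = 23.46 km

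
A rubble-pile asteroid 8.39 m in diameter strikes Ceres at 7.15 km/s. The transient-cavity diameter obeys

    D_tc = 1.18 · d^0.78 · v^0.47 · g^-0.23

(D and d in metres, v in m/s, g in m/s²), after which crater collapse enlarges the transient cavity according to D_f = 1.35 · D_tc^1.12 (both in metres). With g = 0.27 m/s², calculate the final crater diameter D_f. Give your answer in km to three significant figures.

v = 7150 m/s.
d^0.78 = 8.39^0.78 = 5.255
v^0.47 = 7150^0.47 = 64.79
g^-0.23 = 0.27^-0.23 = 1.351
D_tc = 1.18 × 5.255 × 64.79 × 1.351 = 542.8 m
D_f = 1.35 × (542.8)^1.12 = 1560 m
     = 1.560 km

D_f ≈ 1.56 km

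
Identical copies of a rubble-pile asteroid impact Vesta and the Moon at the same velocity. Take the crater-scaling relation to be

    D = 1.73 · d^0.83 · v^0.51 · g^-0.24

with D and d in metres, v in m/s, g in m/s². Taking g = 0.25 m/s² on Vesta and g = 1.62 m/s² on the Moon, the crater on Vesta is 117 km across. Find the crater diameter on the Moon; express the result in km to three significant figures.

All impactor-dependent factors cancel in the ratio, leaving D_Moon/D_Vesta = (g_Moon/g_Vesta)^-0.24.
(1.62/0.25)^-0.24 = 6.480^-0.24 = 0.6386
D_Moon = 0.6386 × 117 km = 74.7 km

D ≈ 74.7 km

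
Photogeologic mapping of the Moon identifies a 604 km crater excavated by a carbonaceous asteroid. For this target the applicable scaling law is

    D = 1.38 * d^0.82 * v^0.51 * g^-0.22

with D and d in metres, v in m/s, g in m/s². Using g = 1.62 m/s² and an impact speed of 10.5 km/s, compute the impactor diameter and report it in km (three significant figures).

Rearranging for d: d = [D / (1.38 · 10500^0.51 · 1.62^-0.22)]^(1/0.82).
D = 604000 m.
10500^0.51 = 112.4
1.62^-0.22 = 0.8993
Denominator = 1.38 × 112.4 × 0.8993 = 139.5
D / 139.5 = 604000 / 139.5 = 4330
d = 4330^(1/0.82) = 4330^1.2195 = 27208 m

d ≈ 27.2 km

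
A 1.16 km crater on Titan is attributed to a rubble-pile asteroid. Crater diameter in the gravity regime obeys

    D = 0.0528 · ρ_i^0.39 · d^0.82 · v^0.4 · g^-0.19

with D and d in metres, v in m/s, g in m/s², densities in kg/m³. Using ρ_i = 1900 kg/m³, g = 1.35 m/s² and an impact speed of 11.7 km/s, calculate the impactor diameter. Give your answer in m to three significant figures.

d ≈ 60.4 m

Rearranging for d: d = [D / (0.0528 · 1900^0.39 · 11700^0.4 · 1.35^-0.19)]^(1/0.82).
D = 1160 m.
1900^0.39 = 19.00
11700^0.4 = 42.39
1.35^-0.19 = 0.9446
Denominator = 0.0528 × 19.00 × 42.39 × 0.9446 = 40.17
D / 40.17 = 1160 / 40.17 = 28.88
d = 28.88^(1/0.82) = 28.88^1.2195 = 60.42 m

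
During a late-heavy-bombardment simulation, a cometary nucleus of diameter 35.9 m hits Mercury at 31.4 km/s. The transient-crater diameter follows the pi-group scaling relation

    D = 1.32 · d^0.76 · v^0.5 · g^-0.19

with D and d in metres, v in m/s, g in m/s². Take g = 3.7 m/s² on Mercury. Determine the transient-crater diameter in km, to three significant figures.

In SI units: v = 31400 m/s.
d^0.76 = 35.9^0.76 = 15.20
v^0.5 = 31400^0.5 = 177.2
g^-0.19 = 3.7^-0.19 = 0.7799
D = 1.32 × 15.20 × 177.2 × 0.7799 = 2773 m
   = 2.773 km

D ≈ 2.77 km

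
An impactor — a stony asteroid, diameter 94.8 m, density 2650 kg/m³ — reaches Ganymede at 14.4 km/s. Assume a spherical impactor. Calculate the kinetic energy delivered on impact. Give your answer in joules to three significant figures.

E ≈ 1.23 × 10^17 J

v = 14400 m/s.
Mass m = (π/6) ρ d³ = (π/6) × 2650 × (94.8)³ = 1.182 × 10^9 kg
E = ½ m v² = 0.5 × 1.182 × 10^9 × (14400)² = 1.225 × 10^17 J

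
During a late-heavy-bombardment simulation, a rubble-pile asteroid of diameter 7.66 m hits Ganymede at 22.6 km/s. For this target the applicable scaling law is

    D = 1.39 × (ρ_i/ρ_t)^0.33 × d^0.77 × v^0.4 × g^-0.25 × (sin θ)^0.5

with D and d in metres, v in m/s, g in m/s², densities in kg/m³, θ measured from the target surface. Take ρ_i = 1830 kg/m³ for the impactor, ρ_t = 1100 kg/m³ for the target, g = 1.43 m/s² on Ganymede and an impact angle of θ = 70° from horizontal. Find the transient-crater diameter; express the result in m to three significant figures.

In SI units: v = 22600 m/s.
(ρ_i/ρ_t)^0.33 = (1830/1100)^0.33 = 1.183
d^0.77 = 7.66^0.77 = 4.796
v^0.4 = 22600^0.4 = 55.16
g^-0.25 = 1.43^-0.25 = 0.9145
(sin 70°)^0.5 = 0.9397^0.5 = 0.9694
D = 1.39 × 1.183 × 4.796 × 55.16 × 0.9145 × 0.9694 = 385.6 m

D ≈ 386 m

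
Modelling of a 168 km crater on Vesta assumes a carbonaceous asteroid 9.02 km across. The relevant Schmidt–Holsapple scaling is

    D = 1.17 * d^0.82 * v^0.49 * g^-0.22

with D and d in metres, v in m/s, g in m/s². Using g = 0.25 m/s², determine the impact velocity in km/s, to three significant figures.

v ≈ 4.32 km/s

Rearranging for v: v = [D / (1.17 · 9020^0.82 · 0.25^-0.22)]^(1/0.49).
D = 168000 m.
9020^0.82 = 1751
0.25^-0.22 = 1.357
Denominator = 1.17 × 1751 × 1.357 = 2780
D / 2780 = 168000 / 2780 = 60.43
v = 60.43^(1/0.49) = 60.43^2.0408 = 4317 m/s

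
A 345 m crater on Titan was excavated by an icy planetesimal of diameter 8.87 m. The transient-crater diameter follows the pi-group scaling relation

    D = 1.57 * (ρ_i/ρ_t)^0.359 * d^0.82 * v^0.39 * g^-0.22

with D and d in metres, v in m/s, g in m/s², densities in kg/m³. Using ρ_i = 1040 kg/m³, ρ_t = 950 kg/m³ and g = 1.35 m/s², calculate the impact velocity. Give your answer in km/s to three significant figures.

v ≈ 11.2 km/s

Rearranging for v: v = [D / (1.57 · (1040/950)^0.359 · 8.87^0.82 · 1.35^-0.22)]^(1/0.39).
(1040/950)^0.359 = 1.033
8.87^0.82 = 5.988
1.35^-0.22 = 0.9361
Denominator = 1.57 × 1.033 × 5.988 × 0.9361 = 9.091
D / 9.091 = 345 / 9.091 = 37.95
v = 37.95^(1/0.39) = 37.95^2.5641 = 11201 m/s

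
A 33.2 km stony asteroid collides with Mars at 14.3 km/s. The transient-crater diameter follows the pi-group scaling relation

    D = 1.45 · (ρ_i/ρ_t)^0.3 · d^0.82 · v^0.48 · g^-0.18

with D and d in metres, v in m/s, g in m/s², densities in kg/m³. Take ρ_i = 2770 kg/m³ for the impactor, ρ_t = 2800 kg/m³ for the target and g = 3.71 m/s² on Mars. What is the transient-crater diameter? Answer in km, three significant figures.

In SI units: d = 33200 m, v = 14300 m/s.
(ρ_i/ρ_t)^0.3 = (2770/2800)^0.3 = 0.9968
d^0.82 = 33200^0.82 = 5097
v^0.48 = 14300^0.48 = 98.76
g^-0.18 = 3.71^-0.18 = 0.7898
D = 1.45 × 0.9968 × 5097 × 98.76 × 0.7898 = 5.746 × 10^5 m
   = 574.6 km

D ≈ 575 km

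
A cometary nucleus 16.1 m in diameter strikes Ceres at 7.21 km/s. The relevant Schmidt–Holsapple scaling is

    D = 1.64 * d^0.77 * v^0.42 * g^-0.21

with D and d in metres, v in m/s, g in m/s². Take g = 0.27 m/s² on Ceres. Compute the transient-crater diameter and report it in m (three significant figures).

D ≈ 765 m

In SI units: v = 7210 m/s.
d^0.77 = 16.1^0.77 = 8.497
v^0.42 = 7210^0.42 = 41.72
g^-0.21 = 0.27^-0.21 = 1.316
D = 1.64 × 8.497 × 41.72 × 1.316 = 765.1 m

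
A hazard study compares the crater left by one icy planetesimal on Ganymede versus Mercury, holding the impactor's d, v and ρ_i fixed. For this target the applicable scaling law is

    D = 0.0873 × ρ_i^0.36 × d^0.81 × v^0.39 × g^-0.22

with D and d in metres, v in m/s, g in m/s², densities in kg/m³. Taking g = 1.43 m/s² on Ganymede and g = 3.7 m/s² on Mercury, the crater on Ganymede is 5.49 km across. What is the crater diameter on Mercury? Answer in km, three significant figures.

D ≈ 4.45 km

All impactor-dependent factors cancel in the ratio, leaving D_Mercury/D_Ganymede = (g_Mercury/g_Ganymede)^-0.22.
(3.7/1.43)^-0.22 = 2.587^-0.22 = 0.8113
D_Mercury = 0.8113 × 5.49 km = 4.45 km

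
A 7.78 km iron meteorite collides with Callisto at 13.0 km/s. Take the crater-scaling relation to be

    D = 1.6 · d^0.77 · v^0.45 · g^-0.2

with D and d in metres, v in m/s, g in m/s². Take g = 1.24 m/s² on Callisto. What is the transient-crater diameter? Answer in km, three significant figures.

In SI units: d = 7780 m, v = 13000 m/s.
d^0.77 = 7780^0.77 = 991.0
v^0.45 = 13000^0.45 = 71.00
g^-0.2 = 1.24^-0.2 = 0.9579
D = 1.6 × 991.0 × 71.00 × 0.9579 = 1.078 × 10^5 m
   = 107.8 km

D ≈ 108 km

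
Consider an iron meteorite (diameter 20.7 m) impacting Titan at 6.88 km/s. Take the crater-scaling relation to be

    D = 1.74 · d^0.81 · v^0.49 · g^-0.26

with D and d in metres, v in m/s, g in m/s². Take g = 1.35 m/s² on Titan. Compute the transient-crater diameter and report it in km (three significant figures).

D ≈ 1.42 km

In SI units: v = 6880 m/s.
d^0.81 = 20.7^0.81 = 11.64
v^0.49 = 6880^0.49 = 75.93
g^-0.26 = 1.35^-0.26 = 0.9249
D = 1.74 × 11.64 × 75.93 × 0.9249 = 1422 m
   = 1.422 km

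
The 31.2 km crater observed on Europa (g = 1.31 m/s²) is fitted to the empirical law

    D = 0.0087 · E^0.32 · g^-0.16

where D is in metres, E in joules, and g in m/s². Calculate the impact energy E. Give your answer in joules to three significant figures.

E ≈ 3.48 × 10^20 J

Rearranging: E = [D / (0.0087 · g^-0.16)]^(1/0.32).
D = 31200 m.
g^-0.16 = 1.31^-0.16 = 0.9577
D / (0.0087 × 0.9577) = 31200 / (8.332 × 10^-3) = 3.745 × 10^6
E = (3.745 × 10^6)^3.125 = 3.484 × 10^20 J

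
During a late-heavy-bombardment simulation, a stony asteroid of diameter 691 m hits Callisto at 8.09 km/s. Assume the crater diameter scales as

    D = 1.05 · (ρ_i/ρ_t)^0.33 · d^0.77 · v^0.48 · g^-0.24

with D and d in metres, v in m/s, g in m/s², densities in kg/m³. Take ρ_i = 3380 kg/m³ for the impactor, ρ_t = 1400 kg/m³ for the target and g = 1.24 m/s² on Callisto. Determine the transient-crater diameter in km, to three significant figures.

D ≈ 15.4 km

In SI units: v = 8090 m/s.
(ρ_i/ρ_t)^0.33 = (3380/1400)^0.33 = 1.338
d^0.77 = 691^0.77 = 153.6
v^0.48 = 8090^0.48 = 75.13
g^-0.24 = 1.24^-0.24 = 0.9497
D = 1.05 × 1.338 × 153.6 × 75.13 × 0.9497 = 15397 m
   = 15.40 km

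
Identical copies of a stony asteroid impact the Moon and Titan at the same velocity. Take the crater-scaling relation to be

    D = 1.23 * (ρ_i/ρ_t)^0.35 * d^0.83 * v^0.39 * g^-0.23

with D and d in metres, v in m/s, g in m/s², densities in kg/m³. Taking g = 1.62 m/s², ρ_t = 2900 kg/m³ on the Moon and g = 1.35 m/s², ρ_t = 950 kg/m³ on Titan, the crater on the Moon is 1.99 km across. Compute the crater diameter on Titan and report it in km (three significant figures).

D ≈ 3.07 km

The impactor-only factors (d, v, ρ_i) cancel in the ratio, leaving D_Titan/D_Moon = (g_Titan/g_Moon)^-0.23 · (ρ_t,Moon/ρ_t,Titan)^0.35.
(1.35/1.62)^-0.23 = 0.8333^-0.23 = 1.043
(2900/950)^0.35 = 3.053^0.35 = 1.478
Ratio = 1.043 × 1.478 = 1.542
D_Titan = 1.542 × 1.99 km = 3.07 km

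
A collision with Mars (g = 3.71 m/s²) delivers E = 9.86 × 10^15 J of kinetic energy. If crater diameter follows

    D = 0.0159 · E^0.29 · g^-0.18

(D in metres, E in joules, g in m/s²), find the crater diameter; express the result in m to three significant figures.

E^0.29 = (9.86 × 10^15)^0.29 = 4.347 × 10^4
g^-0.18 = 3.71^-0.18 = 0.7898
D = 0.0159 × 4.347 × 10^4 × 0.7898 = 545.9 m

D ≈ 546 m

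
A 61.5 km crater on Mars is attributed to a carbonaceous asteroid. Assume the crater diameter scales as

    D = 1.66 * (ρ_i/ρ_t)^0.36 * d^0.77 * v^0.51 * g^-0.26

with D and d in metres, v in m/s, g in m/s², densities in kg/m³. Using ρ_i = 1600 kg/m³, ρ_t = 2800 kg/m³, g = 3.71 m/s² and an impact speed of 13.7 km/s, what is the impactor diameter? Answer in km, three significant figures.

d ≈ 3.16 km

Rearranging for d: d = [D / (1.66 · (1600/2800)^0.36 · 13700^0.51 · 3.71^-0.26)]^(1/0.77).
D = 61500 m.
(1600/2800)^0.36 = 0.8175
13700^0.51 = 128.7
3.71^-0.26 = 0.7112
Denominator = 1.66 × 0.8175 × 128.7 × 0.7112 = 124.2
D / 124.2 = 61500 / 124.2 = 495.2
d = 495.2^(1/0.77) = 495.2^1.2987 = 3160 m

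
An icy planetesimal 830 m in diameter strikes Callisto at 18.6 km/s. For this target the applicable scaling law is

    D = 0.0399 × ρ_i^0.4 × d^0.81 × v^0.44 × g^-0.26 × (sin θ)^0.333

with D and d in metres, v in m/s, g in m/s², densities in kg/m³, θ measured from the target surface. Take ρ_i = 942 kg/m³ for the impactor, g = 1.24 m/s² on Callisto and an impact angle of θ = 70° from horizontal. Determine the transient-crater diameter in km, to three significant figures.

In SI units: v = 18600 m/s.
ρ_i^0.4 = 942^0.4 = 15.47
d^0.81 = 830^0.81 = 231.4
v^0.44 = 18600^0.44 = 75.61
g^-0.26 = 1.24^-0.26 = 0.9456
(sin 70°)^0.333 = 0.9397^0.333 = 0.9795
D = 0.0399 × 15.47 × 231.4 × 75.61 × 0.9456 × 0.9795 = 10003 m
   = 10.00 km

D ≈ 10.0 km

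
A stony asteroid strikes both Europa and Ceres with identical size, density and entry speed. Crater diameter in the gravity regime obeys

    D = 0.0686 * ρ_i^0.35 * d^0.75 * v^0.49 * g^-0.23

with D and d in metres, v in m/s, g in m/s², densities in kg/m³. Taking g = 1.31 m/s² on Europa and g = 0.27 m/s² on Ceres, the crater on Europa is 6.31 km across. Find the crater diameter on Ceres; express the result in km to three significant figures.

D ≈ 9.07 km

All impactor-dependent factors cancel in the ratio, leaving D_Ceres/D_Europa = (g_Ceres/g_Europa)^-0.23.
(0.27/1.31)^-0.23 = 0.2061^-0.23 = 1.438
D_Ceres = 1.438 × 6.31 km = 9.07 km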